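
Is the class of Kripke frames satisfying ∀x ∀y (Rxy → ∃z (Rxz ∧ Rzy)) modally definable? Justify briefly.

This is a Sahlqvist condition; the C4 axiom □□r → □r defines it.
Suppose □□r→□r is valid. Take Rxy and set V(r)={w : xR²w}. Then □□r at x, so □r at x, so r at y, i.e. ∃z(Rxz∧Rzy).

Definable; □□r → □r defines it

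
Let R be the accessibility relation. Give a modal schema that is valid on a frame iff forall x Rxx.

This is reflexivity; the standard corresponding axiom is T: □r → r.
Suppose □r→r is valid. At any x set V(r)={w : Rxw}. Then □r holds at x, so r holds at x, i.e. Rxx.

□r → r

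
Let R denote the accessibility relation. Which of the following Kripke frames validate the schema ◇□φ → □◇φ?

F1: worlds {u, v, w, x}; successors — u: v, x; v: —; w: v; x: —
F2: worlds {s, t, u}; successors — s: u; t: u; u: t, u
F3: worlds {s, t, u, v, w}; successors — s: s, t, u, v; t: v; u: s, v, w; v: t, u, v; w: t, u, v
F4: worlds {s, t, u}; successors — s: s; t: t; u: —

F2, F3, F4

The schema corresponds to convergence: ∀x ∀y ∀z (Rxy ∧ Rxz → ∃w (Ryw ∧ Rzw)).
F1: fails — Ruv and Ruv but v and v have no common successor.
F2: condition met.
F3: condition met.
F4: condition met.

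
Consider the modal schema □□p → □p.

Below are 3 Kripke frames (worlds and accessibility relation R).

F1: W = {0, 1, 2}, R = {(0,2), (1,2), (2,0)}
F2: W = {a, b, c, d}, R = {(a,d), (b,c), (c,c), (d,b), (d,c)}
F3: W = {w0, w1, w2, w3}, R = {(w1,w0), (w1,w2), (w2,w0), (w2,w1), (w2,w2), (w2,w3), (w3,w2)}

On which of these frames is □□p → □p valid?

F3

This is the axiom for density; its first-order frame correspondent is ∀x ∀y (Rxy → ∃z (Rxz ∧ Rzy)).
F1: fails — R12 but no z with R1z and Rz2.
F2: fails — Rdb but no z with Rdz and Rzb.
F3: holds.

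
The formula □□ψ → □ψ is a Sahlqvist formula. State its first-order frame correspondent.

density: ∀x ∀y (Rxy → ∃z (Rxz ∧ Rzy))

This schema is the C4 axiom.
Its frame correspondent is density — ∀x ∀y (Rxy → ∃z (Rxz ∧ Rzy)).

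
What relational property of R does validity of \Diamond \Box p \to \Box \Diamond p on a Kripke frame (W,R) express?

Suppose ◇□p→□◇p is valid. Take Rxy, Rxz and set V(p)={w : Ryw}. Then □p at y so ◇□p at x, so □◇p at x, so ◇p at z, giving w with Rzw and Ryw.
The converse is a direct semantic check.
Frame condition: \forall x \forall y \forall z (Rxy \wedge Rxz \to \exists w (Ryw \wedge Rzw)).

Convergence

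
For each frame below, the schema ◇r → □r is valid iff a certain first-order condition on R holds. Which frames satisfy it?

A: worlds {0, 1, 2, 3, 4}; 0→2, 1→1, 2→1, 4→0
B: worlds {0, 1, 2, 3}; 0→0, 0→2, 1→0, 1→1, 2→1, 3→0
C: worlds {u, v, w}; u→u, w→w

A, C

This is the axiom for partial functionality; its first-order frame correspondent is ∀x ∀y ∀z (Rxy ∧ Rxz → y = z).
A: satisfies the condition.
B: fails — 0 sees both 0 and 2.
C: satisfies the condition.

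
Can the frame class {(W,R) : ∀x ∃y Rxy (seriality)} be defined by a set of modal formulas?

Yes, by □q → ◇q

The condition is seriality. A defining modal formula is □q → ◇q.
Suppose □q→◇q is valid. At any x set V(q)=W. Then □q at x, so ◇q at x, so x has a successor.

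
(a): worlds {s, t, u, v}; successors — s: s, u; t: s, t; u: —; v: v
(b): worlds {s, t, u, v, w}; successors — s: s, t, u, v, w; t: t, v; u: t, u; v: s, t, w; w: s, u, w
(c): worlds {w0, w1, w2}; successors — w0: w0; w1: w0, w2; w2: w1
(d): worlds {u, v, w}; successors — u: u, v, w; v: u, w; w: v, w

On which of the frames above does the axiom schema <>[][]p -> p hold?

(d)

This is the axiom for a generalized confluence (Geach) condition; its first-order frame correspondent is forall x forall y (xRy -> exists w (y R^2 w & x = w)).
(a): fails — sRu but no w with uR²w and s=w.
(b): fails — sRu but no w* with uR²w* and s=w*.
(c): fails — w1Rw0 but no w with w0R²w and w1=w.
(d): ✓.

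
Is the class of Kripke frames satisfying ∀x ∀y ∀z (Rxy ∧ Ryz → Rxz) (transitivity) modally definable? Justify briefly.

Definable; □p → □□p defines it

The condition is transitivity. A defining modal formula is □p → □□p.
Suppose □p→□□p is valid. Take Rxy, Ryz and set V(p)={w : Rxw}. Then □p at x, so □□p at x, so □p at y, so p at z, i.e. Rxz.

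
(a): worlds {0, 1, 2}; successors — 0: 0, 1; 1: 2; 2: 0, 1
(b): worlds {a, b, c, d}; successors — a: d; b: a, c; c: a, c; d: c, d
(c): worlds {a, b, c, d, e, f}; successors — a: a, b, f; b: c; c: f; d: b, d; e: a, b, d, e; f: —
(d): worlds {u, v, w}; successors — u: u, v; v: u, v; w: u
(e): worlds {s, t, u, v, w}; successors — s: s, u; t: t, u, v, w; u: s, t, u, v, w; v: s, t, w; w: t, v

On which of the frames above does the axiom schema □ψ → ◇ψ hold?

(a), (b), (d), (e)

This is the axiom for seriality; its first-order frame correspondent is ∀x ∃y Rxy.
(a): satisfies the condition.
(b): satisfies the condition.
(c): fails — world f has no successor.
(d): satisfies the condition.
(e): satisfies the condition.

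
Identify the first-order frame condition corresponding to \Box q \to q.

reflexivity

Suppose □q→q is valid. At any x set V(q)={w : Rxw}. Then □q holds at x, so q holds at x, i.e. Rxx.
Conversely, any frame satisfying \forall x Rxx validates the schema.
So the correspondent is reflexivity.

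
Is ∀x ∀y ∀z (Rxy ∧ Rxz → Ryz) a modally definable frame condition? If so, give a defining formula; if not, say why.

This is a Sahlqvist condition; the 5 axiom ◇p → □◇p defines it.
Suppose ◇p→□◇p is valid. Take Rxy, Rxz and set V(p)={y}. Then ◇p at x, so □◇p at x, so ◇p at z, so some w with Rzw has p; w=y, i.e. Rzy. By symmetry of the argument, Ryz.

Definable; ◇p → □◇p defines it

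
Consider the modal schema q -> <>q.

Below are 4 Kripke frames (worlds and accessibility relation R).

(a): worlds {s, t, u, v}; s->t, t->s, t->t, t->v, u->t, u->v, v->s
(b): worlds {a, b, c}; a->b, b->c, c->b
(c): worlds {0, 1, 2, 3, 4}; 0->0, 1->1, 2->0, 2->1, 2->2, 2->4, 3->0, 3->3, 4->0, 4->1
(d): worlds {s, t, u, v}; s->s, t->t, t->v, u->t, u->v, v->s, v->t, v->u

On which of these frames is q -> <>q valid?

The schema corresponds to reflexivity: forall x Rxx.
(a): fails — world s does not see itself.
(b): fails — world a does not see itself.
(c): fails — world 4 does not see itself.
(d): fails — world u does not see itself.

none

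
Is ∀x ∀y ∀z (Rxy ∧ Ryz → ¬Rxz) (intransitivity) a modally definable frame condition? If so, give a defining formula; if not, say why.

Not modally definable

Modal frame validity is preserved under surjective bounded morphisms.
The 7-cycle (worlds s,t,u,v,w,x,y with s→t→u→v→w→x→y→s) is intransitive. Mapping every world to a single reflexive point • is a surjective bounded morphism; the reflexive point is not intransitive (R••∧R•• but R••).
So the class is not modally definable.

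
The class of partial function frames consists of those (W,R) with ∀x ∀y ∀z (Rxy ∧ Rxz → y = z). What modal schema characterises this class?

This is partial functionality; the standard corresponding axiom is CD: ◇r → □r.
Suppose ◇r→□r is valid. Take Rxy, Rxz and set V(r)={y}. Then ◇r at x, so □r at x, so r at z, i.e. z=y.

◇r → □r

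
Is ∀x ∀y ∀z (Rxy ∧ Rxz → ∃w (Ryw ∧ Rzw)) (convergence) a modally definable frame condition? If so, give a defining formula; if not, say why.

This is a Sahlqvist condition; the .2 axiom ◇□q → □◇q defines it.

Definable; ◇□q → □◇q defines it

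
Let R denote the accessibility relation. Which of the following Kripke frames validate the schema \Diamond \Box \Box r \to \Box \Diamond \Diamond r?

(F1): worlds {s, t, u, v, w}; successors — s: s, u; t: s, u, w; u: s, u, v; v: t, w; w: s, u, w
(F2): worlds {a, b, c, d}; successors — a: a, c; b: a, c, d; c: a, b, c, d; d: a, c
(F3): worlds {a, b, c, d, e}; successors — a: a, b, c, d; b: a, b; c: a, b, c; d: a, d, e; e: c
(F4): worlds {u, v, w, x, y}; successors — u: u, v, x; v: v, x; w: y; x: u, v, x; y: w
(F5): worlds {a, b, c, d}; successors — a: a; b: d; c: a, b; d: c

The schema corresponds to a generalized confluence (Geach) condition: \forall x \forall y \forall z ((xRy \wedge xRz) \to \exists w (y R^2 w \wedge z R^2 w)).
(F1): satisfies the condition.
(F2): satisfies the condition.
(F3): satisfies the condition.
(F4): satisfies the condition.
(F5): fails — cRa, cRb but no w with aR²w and bR²w.

(F1), (F2), (F3), (F4)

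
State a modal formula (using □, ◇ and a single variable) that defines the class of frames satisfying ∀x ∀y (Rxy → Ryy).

A defining formula is □(□s → s) (the T□ axiom).
Suppose □(□s→s) is valid. Take Rxy and set V(s)={w : Ryw}. Then at y, □s holds; since □(□s→s) at x, □s→s at y, so s at y, i.e. Ryy.

□(□s → s)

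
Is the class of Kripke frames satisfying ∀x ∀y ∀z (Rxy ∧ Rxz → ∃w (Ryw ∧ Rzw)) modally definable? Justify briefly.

Yes: it is convergence, defined by the .2 schema ◇□r → □◇r.
Suppose ◇□r→□◇r is valid. Take Rxy, Rxz and set V(r)={w : Ryw}. Then □r at y so ◇□r at x, so □◇r at x, so ◇r at z, giving w with Rzw and Ryw.

Definable; ◇□r → □◇r defines it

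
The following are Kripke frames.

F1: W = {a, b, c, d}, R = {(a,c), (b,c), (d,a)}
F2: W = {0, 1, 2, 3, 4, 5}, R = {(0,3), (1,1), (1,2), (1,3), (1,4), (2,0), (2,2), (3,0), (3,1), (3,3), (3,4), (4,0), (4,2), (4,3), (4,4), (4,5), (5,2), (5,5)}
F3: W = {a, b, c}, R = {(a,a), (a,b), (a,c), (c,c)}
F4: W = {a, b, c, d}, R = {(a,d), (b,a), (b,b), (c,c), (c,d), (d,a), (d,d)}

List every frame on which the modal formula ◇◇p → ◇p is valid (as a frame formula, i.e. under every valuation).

F3

This is the axiom for transitivity; its first-order frame correspondent is ∀x ∀y ∀z (Rxy ∧ Ryz → Rxz).
F1: fails — Rda and Rac but not Rdc.
F2: fails — R34 and R45 but not R35.
F3: ✓.
F4: fails — Rcd and Rda but not Rca.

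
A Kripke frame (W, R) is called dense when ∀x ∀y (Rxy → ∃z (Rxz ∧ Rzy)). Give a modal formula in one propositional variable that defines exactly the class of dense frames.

□□r → □r

A defining formula is □□r → □r (the C4 axiom).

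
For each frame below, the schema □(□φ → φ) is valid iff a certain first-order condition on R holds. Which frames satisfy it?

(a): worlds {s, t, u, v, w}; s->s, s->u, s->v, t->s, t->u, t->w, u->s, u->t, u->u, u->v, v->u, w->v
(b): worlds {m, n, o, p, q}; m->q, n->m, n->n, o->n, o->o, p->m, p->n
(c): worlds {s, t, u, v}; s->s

This is the axiom for shift-reflexivity; its first-order frame correspondent is ∀x ∀y (Rxy → Ryy).
(a): fails — Ruv but not Rvv.
(b): fails — Rpm but not Rmm.
(c): condition met.
Valid on: (c).

(c)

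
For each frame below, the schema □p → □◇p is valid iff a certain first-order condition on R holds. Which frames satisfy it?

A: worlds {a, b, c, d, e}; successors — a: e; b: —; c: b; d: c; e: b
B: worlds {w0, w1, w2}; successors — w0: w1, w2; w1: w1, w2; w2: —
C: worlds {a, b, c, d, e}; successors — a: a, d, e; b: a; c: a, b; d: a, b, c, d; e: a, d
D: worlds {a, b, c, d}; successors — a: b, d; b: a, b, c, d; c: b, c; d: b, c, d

This is the axiom for a generalized confluence (Geach) condition; its first-order frame correspondent is ∀x ∀z (xRz → ∃w (xRw ∧ zRw)).
A: fails — aRe but no w with aRw and eRw.
B: fails — w0Rw2 but no w with w0Rw and w2Rw.
C: condition met.
D: condition met.
Valid on: C, D.

C, D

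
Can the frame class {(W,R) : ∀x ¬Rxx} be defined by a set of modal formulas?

Modal frame validity is preserved under surjective bounded morphisms.
The 5-cycle (worlds w0,w1,w2,w3,w4 with w0→w1→w2→w3→w4→w0) is irreflexive, and the map sending every world to a single reflexive point • is a surjective bounded morphism (forth: every edge maps to (•,•); back: every world has a successor). So any modal formula valid on the 5-cycle is also valid on the reflexive point, which is not irreflexive.
Hence irreflexivity is not modally definable.

Not modally definable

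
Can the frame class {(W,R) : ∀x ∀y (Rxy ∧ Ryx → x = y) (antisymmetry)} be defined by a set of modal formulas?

Modal frame validity is preserved under surjective bounded morphisms.
The 4-cycle (worlds 0,1,2,3 with 0→1→2→3→0) is antisymmetric. Sending even-indexed worlds to • and odd-indexed worlds to ∘ is a surjective bounded morphism onto the two-world frame with •↔∘, which is not antisymmetric.
Hence antisymmetry is not modally definable.

Not modally definable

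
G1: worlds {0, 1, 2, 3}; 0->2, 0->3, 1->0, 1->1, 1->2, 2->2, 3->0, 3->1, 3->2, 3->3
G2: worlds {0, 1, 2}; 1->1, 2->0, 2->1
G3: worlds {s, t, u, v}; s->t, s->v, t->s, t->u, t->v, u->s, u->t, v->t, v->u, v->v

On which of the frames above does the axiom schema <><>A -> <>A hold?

G2

The schema corresponds to transitivity: forall x forall y forall z (Rxy & Ryz -> Rxz).
G1: fails — R10 and R03 but not R13.
G2: holds.
G3: fails — Rtv and Rvt but not Rtt.
Valid on: G2.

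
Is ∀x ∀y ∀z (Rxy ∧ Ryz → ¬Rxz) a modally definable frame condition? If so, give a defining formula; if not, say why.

Not definable by any modal formula

Modal frame validity is preserved under surjective bounded morphisms.
The 5-cycle (worlds w0,w1,w2,w3,w4 with w0→w1→w2→w3→w4→w0) is intransitive. Mapping every world to a single reflexive point • is a surjective bounded morphism; the reflexive point is not intransitive (R••∧R•• but R••).
So the class is not modally definable.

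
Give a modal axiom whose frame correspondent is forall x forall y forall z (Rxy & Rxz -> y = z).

A defining formula is ◇r → □r (the CD axiom).
Suppose ◇r→□r is valid. Take Rxy, Rxz and set V(r)={y}. Then ◇r at x, so □r at x, so r at z, i.e. z=y.

◇r → □r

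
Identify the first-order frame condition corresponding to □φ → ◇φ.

Suppose □φ→◇φ is valid. At any x set V(φ)=W. Then □φ at x, so ◇φ at x, so x has a successor.

seriality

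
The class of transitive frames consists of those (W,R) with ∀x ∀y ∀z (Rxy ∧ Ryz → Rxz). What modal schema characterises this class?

The condition is transitivity. The 4 schema □r → □□r defines it.

□r → □□r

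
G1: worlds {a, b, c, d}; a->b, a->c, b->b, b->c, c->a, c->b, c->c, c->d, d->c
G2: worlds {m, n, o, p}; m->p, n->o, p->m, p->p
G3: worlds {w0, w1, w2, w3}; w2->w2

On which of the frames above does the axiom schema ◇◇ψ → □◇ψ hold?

This is the axiom for a generalized confluence (Geach) condition; its first-order frame correspondent is ∀x ∀y ∀z ((xR²y ∧ xRz) → ∃w (y = w ∧ zRw)).
G1: fails — aR²a, aRb but no w with a=w and bRw.
G2: fails — pR²m, pRm but no w with m=w and mRw.
G3: condition met.
Valid on: G3.

G3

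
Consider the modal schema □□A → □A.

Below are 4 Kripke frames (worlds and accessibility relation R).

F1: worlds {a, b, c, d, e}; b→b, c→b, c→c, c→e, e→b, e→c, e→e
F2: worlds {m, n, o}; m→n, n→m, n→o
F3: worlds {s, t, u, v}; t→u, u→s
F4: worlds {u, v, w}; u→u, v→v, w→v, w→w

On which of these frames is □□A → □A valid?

Frame correspondent (Sahlqvist): ∀x ∀y (Rxy → ∃z (Rxz ∧ Rzy)) — i.e. density.
F1: ✓.
F2: fails — Rno but no z with Rnz and Rzo.
F3: fails — Rus but no z with Ruz and Rzs.
F4: ✓.

F1, F4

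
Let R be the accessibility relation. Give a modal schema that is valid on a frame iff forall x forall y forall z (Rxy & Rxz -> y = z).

◇q → □q

A defining formula is ◇q → □q (the CD axiom).
Suppose ◇q→□q is valid. Take Rxy, Rxz and set V(q)={y}. Then ◇q at x, so □q at x, so q at z, i.e. z=y.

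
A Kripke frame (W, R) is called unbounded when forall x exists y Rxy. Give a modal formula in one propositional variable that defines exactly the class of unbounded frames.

This is seriality; the standard corresponding axiom is D: □r → ◇r.

□r → ◇r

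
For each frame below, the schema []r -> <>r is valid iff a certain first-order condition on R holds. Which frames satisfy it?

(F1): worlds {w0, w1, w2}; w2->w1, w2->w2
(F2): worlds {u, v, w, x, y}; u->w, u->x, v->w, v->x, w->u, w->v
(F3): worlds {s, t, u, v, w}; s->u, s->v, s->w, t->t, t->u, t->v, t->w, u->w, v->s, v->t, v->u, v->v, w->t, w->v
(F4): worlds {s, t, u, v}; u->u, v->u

Frame correspondent (Sahlqvist): forall x exists y Rxy — i.e. seriality.
(F1): fails — world w0 has no successor.
(F2): fails — world x has no successor.
(F3): ✓.
(F4): fails — world s has no successor.
Valid on: (F3).

(F3)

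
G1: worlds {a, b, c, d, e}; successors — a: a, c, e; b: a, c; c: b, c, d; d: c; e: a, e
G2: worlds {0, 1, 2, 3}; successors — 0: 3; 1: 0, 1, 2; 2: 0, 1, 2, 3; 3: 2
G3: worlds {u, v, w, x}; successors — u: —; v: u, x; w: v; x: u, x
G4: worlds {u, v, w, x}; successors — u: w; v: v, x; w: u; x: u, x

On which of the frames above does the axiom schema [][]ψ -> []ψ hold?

This is the axiom for density; its first-order frame correspondent is forall x forall y (Rxy -> exists z (Rxz & Rzy)).
G1: ✓.
G2: fails — R03 but no z with R0z and Rz3.
G3: fails — Rwv but no z with Rwz and Rzv.
G4: fails — Rwu but no z with Rwz and Rzu.

G1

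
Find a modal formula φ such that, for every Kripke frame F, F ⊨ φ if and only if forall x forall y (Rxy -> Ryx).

This is symmetry; the standard corresponding axiom is B: p → □◇p.
Suppose p→□◇p is valid. Take Rxy and set V(p)={x}. Then p at x, so □◇p at x, so ◇p at y, so some z with Ryz has p; z=x, i.e. Ryx.

p → □◇p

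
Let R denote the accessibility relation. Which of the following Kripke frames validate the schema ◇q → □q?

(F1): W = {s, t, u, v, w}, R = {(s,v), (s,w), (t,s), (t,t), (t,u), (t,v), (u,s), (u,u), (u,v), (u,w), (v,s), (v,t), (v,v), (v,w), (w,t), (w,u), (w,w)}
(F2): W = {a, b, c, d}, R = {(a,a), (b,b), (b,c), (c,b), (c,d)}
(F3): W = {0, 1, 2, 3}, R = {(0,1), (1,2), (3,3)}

The schema corresponds to partial functionality: ∀x ∀y ∀z (Rxy ∧ Rxz → y = z).
(F1): fails — s sees both v and w.
(F2): fails — b sees both b and c.
(F3): ✓.

(F3)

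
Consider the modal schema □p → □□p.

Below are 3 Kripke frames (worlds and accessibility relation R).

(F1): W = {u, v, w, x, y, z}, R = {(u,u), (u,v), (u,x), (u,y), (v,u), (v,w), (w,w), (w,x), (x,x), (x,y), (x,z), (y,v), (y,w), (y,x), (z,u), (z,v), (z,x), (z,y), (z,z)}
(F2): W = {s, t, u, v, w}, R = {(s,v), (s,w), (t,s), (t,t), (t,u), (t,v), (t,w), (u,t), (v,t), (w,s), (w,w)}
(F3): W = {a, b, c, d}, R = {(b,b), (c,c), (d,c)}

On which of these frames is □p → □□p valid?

The schema corresponds to transitivity: ∀x ∀y ∀z (Rxy ∧ Ryz → Rxz).
(F1): fails — Ruv and Rvw but not Ruw.
(F2): fails — Rut and Rtv but not Ruv.
(F3): ✓.
Valid on: (F3).

(F3)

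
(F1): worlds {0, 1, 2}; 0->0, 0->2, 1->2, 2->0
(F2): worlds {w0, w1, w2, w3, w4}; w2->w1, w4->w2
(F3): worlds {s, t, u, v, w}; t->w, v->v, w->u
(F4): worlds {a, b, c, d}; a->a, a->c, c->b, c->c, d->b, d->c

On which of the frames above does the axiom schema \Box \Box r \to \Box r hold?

The schema corresponds to density: \forall x \forall y (Rxy \to \exists z (Rxz \wedge Rzy)).
(F1): fails — R12 but no z with R1z and Rz2.
(F2): fails — Rw2w1 but no z with Rw2z and Rzw1.
(F3): fails — Rwu but no z with Rwz and Rzu.
(F4): holds.

(F4)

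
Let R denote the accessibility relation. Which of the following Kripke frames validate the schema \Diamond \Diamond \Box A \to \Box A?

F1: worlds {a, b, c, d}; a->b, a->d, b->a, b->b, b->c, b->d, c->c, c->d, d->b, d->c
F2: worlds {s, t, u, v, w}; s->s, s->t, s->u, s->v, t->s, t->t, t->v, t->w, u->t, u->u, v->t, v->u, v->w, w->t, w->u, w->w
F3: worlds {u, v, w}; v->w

This is the axiom for a generalized confluence (Geach) condition; its first-order frame correspondent is \forall x \forall y \forall z ((x R^2 y \wedge xRz) \to \exists w (yRw \wedge z = w)).
F1: fails — aR²c, aRb but no w with cRw and b=w.
F2: fails — sR²t, sRu but no w* with tRw* and u=w*.
F3: ✓.

F3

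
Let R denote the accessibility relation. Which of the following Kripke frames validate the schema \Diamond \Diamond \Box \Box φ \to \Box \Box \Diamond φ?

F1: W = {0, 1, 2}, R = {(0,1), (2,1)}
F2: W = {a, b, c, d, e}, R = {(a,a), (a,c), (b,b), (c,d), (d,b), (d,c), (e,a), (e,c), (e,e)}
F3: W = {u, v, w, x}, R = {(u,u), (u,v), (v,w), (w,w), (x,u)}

F1

The schema corresponds to a generalized confluence (Geach) condition: \forall x \forall y \forall z ((x R^2 y \wedge x R^2 z) \to \exists w (y R^2 w \wedge zRw)).
F1: ✓.
F2: fails — aR²c, aR²c but no w with cR²w and cRw.
F3: fails — uR²v, uR²u but no t with vR²t and uRt.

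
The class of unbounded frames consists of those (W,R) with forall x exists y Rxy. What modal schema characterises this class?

□r → ◇r

A defining formula is □r → ◇r (the D axiom).
Suppose □r→◇r is valid. At any x set V(r)=W. Then □r at x, so ◇r at x, so x has a successor.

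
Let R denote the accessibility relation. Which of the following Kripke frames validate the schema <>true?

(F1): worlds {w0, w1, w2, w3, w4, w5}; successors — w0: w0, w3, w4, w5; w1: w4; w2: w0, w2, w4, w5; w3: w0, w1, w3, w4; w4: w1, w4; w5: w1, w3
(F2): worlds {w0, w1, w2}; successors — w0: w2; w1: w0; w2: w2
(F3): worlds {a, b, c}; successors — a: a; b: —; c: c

(F1), (F2)

Frame correspondent (Sahlqvist): forall x exists y Rxy — i.e. seriality.
(F1): holds.
(F2): holds.
(F3): fails — world b has no successor.
Valid on: (F1), (F2).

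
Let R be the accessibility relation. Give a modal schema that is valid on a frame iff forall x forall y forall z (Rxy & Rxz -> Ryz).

◇q → □◇q

A defining formula is ◇q → □◇q (the 5 axiom).
Suppose ◇q→□◇q is valid. Take Rxy, Rxz and set V(q)={y}. Then ◇q at x, so □◇q at x, so ◇q at z, so some w with Rzw has q; w=y, i.e. Rzy. By symmetry of the argument, Ryz.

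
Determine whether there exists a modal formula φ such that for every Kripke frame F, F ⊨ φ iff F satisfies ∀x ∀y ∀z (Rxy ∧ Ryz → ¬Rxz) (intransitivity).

Not modally definable

Modal frame validity is preserved under surjective bounded morphisms.
The 5-cycle (worlds w0,w1,w2,w3,w4 with w0→w1→w2→w3→w4→w0) is intransitive. Mapping every world to a single reflexive point • is a surjective bounded morphism; the reflexive point is not intransitive (R••∧R•• but R••).
So no modal formula (or set of formulas) defines exactly the intransitive frames.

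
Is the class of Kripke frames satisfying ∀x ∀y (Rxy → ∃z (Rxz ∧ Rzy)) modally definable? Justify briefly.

Yes — defined by □□p → □p

This is a Sahlqvist condition; the C4 axiom □□p → □p defines it.
Suppose □□p→□p is valid. Take Rxy and set V(p)={w : xR²w}. Then □□p at x, so □p at x, so p at y, i.e. ∃z(Rxz∧Rzy).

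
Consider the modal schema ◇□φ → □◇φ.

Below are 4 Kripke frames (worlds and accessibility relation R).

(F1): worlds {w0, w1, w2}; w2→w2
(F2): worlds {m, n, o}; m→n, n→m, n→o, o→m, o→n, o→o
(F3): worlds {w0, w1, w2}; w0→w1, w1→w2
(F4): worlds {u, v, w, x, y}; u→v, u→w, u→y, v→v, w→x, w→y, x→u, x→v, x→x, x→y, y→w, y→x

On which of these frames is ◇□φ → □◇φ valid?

(F1)

Frame correspondent (Sahlqvist): ∀x ∀y ∀z (Rxy ∧ Rxz → ∃w (Ryw ∧ Rzw)) — i.e. convergence.
(F1): holds.
(F2): fails — Ron and Rom but n and m have no common successor.
(F3): fails — Rw1w2 and Rw1w2 but w2 and w2 have no common successor.
(F4): fails — Ruv and Ruw but v and w have no common successor.
Valid on: (F1).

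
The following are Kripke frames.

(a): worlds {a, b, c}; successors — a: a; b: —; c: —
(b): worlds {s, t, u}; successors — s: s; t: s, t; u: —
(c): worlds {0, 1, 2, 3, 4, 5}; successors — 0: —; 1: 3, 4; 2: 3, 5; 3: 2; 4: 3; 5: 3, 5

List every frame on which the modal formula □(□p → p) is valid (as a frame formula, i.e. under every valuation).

The schema corresponds to shift-reflexivity: ∀x ∀y (Rxy → Ryy).
(a): holds.
(b): holds.
(c): fails — R32 but not R22.
Valid on: (a), (b).

(a), (b)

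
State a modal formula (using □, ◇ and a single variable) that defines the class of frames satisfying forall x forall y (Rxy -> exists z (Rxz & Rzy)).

□□q → □q

A defining formula is □□q → □q (the C4 axiom).
Suppose □□q→□q is valid. Take Rxy and set V(q)={w : xR²w}. Then □□q at x, so □q at x, so q at y, i.e. ∃z(Rxz∧Rzy).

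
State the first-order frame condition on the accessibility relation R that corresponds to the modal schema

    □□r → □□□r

This is a Sahlqvist (Geach-type) schema ◇^0□^2r → □^3◇^0r.
Minimal-valuation argument: fix x; take any y with xR^0y and any z with xR^3z. Set V(r) to the set of worlds R-reachable from y in exactly 2 steps. Then □^2r holds at y, so the antecedent holds at x; validity forces ◇^0r at z, giving a w with zR^0w and yR^2w.
First-order correspondent: ∀x ∀z (xR³z → ∃w (xR²w ∧ z = w)).

∀x ∀z (xR³z → ∃w (xR²w ∧ z = w))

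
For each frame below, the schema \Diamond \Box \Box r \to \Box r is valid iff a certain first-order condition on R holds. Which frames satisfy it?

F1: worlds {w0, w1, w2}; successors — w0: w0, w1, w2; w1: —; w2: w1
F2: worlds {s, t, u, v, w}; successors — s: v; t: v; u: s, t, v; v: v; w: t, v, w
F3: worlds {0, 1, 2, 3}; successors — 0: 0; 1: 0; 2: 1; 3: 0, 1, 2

none

The schema corresponds to a generalized confluence (Geach) condition: \forall x \forall y \forall z ((xRy \wedge xRz) \to \exists w (y R^2 w \wedge z = w)).
F1: fails — w0Rw1, w0Rw0 but no w with w1R²w and w0=w.
F2: fails — uRs, uRs but no w* with sR²w* and s=w*.
F3: fails — 2R1, 2R1 but no w with 1R²w and 1=w.
Valid on no frame.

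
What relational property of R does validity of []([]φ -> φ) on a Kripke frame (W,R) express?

Shift-reflexivity

Suppose □(□φ→φ) is valid. Take Rxy and set V(φ)={w : Ryw}. Then at y, □φ holds; since □(□φ→φ) at x, □φ→φ at y, so φ at y, i.e. Ryy.
The converse is a direct semantic check.
So the correspondent is shift-reflexivity.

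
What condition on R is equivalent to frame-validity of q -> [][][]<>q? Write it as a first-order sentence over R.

forall x forall z (x R^3 z -> exists w (x = w & zRw))

This is a Sahlqvist (Geach-type) schema ◇^0□^0q → □^3◇^1q.
Minimal-valuation argument: fix x; take any y with xR^0y and any z with xR^3z. Set V(q) to the set of worlds R-reachable from y in exactly 0 steps. Then □^0q holds at y, so the antecedent holds at x; validity forces ◇^1q at z, giving a w with zR^1w and yR^0w.
First-order correspondent: forall x forall z (x R^3 z -> exists w (x = w & zRw)).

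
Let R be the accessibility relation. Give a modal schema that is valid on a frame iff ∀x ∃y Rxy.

□s → ◇s

A defining formula is □s → ◇s (the D axiom).
Suppose □s→◇s is valid. At any x set V(s)=W. Then □s at x, so ◇s at x, so x has a successor.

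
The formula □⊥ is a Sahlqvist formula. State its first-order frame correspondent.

This schema is the Ver axiom.
It corresponds to emptiness of R: ∀x ∀y ¬Rxy.

emptiness of R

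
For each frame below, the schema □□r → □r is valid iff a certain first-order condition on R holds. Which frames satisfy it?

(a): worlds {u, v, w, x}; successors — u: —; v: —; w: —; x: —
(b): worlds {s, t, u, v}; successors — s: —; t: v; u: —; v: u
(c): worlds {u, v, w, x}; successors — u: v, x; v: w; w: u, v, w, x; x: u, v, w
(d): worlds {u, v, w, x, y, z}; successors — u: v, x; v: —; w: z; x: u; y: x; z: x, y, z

This is the axiom for density; its first-order frame correspondent is ∀x ∀y (Rxy → ∃z (Rxz ∧ Rzy)).
(a): satisfies the condition.
(b): fails — Rvu but no z with Rvz and Rzu.
(c): fails — Rux but no z with Ruz and Rzx.
(d): fails — Ruv but no t with Rut and Rtv.
Valid on: (a).

(a)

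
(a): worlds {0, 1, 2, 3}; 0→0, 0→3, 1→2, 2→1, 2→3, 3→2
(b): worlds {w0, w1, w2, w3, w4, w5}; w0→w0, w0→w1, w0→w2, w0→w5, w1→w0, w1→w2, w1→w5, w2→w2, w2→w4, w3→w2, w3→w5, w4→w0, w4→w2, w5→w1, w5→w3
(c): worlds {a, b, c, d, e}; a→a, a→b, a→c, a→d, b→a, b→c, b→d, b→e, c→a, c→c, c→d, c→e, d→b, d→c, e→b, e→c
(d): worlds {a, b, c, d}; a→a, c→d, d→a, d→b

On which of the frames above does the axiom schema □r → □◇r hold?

Frame correspondent (Sahlqvist): ∀x ∀z (xRz → ∃w (xRw ∧ zRw)) — i.e. a generalized confluence (Geach) condition.
(a): fails — 0R3 but no w with 0Rw and 3Rw.
(b): fails — w1Rw5 but no w with w1Rw and w5Rw.
(c): condition met.
(d): fails — cRd but no w with cRw and dRw.

(c)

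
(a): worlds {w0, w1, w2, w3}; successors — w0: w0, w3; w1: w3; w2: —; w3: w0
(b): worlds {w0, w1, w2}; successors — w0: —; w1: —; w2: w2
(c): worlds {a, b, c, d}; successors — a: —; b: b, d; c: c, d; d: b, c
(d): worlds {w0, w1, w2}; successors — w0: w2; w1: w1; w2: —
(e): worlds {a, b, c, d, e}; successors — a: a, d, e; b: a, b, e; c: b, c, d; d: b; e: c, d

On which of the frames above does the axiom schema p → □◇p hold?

(b), (c)

The schema corresponds to symmetry: ∀x ∀y (Rxy → Ryx).
(a): fails — Rw1w3 but not Rw3w1.
(b): ✓.
(c): ✓.
(d): fails — Rw0w2 but not Rw2w0.
(e): fails — Rcd but not Rdc.
Valid on: (b), (c).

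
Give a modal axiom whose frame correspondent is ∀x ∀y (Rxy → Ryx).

q → □◇q

The condition is symmetry. The B schema q → □◇q defines it.
Suppose q→□◇q is valid. Take Rxy and set V(q)={x}. Then q at x, so □◇q at x, so ◇q at y, so some z with Ryz has q; z=x, i.e. Ryx.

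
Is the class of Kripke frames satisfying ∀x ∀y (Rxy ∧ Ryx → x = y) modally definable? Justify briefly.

If a class were modally definable it would be closed under surjective bounded morphisms (Goldblatt–Thomason).
The 8-cycle (worlds 0,1,2,3,4,5,6,7 with 0→1→2→3→4→5→6→7→0) is antisymmetric. Sending even-indexed worlds to • and odd-indexed worlds to ∘ is a surjective bounded morphism onto the two-world frame with •↔∘, which is not antisymmetric.
Hence antisymmetry is not modally definable.

No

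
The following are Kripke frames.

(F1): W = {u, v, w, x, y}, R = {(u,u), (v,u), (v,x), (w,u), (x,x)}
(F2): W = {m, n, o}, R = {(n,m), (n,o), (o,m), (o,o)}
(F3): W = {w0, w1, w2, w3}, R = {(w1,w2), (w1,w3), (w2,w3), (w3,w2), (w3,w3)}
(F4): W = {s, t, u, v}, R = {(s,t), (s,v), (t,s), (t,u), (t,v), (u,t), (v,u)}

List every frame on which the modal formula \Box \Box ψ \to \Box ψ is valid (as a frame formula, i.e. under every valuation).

(F1), (F2), (F3)

The schema corresponds to density: \forall x \forall y (Rxy \to \exists z (Rxz \wedge Rzy)).
(F1): holds.
(F2): holds.
(F3): holds.
(F4): fails — Rut but no z with Ruz and Rzt.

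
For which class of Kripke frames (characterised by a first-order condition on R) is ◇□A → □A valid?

The Euclidean property

Replacing A by ¬A and contraposing gives the equivalent schema ◇A → □◇A.
Suppose ◇A→□◇A is valid. Take Rxy, Rxz and set V(A)={y}. Then ◇A at x, so □◇A at x, so ◇A at z, so some w with Rzw has A; w=y, i.e. Rzy. By symmetry of the argument, Ryz.
Conversely, any frame satisfying ∀x ∀y ∀z (Rxy ∧ Rxz → Ryz) validates the schema.
So the correspondent is the Euclidean property.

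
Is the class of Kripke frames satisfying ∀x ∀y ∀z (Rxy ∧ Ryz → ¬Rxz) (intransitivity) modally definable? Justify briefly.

No

Modal frame validity is preserved under surjective bounded morphisms.
The 7-cycle (worlds w0,w1,w2,w3,w4,w5,w6 with w0→w1→w2→w3→w4→w5→w6→w0) is intransitive. Mapping every world to a single reflexive point • is a surjective bounded morphism; the reflexive point is not intransitive (R••∧R•• but R••).
So the class is not modally definable.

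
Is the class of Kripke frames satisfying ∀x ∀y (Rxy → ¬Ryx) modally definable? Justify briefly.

Not modally definable

Any modally definable frame class is closed under surjective bounded morphisms.
The 4-cycle (worlds w0,w1,w2,w3 with w0→w1→w2→w3→w0) is asymmetric. Mapping every world to a single reflexive point • is a surjective bounded morphism, and the reflexive point is not asymmetric (R•• but asymmetry requires ¬R••).
So no modal formula (or set of formulas) defines exactly the asymmetric frames.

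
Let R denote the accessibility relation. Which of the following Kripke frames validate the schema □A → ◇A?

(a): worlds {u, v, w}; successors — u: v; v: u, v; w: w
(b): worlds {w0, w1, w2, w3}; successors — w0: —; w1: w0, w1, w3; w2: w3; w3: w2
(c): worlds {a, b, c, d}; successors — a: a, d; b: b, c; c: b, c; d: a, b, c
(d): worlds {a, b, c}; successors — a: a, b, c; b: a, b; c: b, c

Frame correspondent (Sahlqvist): ∀x ∃y Rxy — i.e. seriality.
(a): holds.
(b): fails — world w0 has no successor.
(c): holds.
(d): holds.

(a), (c), (d)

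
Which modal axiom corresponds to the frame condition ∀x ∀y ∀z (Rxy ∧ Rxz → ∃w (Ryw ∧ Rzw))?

◇□ψ → □◇ψ

The condition is convergence. The .2 schema ◇□ψ → □◇ψ defines it.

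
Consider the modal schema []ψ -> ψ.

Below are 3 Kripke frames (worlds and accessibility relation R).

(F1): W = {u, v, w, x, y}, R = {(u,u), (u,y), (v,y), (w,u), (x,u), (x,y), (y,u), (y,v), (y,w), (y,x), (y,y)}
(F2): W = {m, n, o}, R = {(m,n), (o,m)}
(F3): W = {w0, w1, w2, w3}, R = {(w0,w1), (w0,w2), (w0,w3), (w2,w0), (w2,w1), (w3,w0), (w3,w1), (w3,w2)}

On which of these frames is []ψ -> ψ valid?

none

The schema corresponds to reflexivity: forall x Rxx.
(F1): fails — world v does not see itself.
(F2): fails — world m does not see itself.
(F3): fails — world w0 does not see itself.
Valid on no frame.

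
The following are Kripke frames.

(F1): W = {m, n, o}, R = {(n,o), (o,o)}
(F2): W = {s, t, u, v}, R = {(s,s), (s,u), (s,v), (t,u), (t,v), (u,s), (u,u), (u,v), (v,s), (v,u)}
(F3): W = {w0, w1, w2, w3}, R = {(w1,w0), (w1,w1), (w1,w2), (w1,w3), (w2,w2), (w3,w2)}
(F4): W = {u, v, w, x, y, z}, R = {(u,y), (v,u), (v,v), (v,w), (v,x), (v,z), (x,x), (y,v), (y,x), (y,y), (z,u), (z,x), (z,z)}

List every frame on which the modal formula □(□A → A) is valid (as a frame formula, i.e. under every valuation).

The schema corresponds to shift-reflexivity: ∀x ∀y (Rxy → Ryy).
(F1): satisfies the condition.
(F2): fails — Ruv but not Rvv.
(F3): fails — Rw1w0 but not Rw0w0.
(F4): fails — Rvw but not Rww.

(F1)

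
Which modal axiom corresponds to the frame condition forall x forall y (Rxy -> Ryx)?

s → □◇s

This is symmetry; the standard corresponding axiom is B: s → □◇s.
Suppose s→□◇s is valid. Take Rxy and set V(s)={x}. Then s at x, so □◇s at x, so ◇s at y, so some z with Ryz has s; z=x, i.e. Ryx.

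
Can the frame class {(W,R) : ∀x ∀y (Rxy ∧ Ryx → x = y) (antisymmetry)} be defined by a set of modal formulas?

Not modally definable

Any modally definable frame class is closed under surjective bounded morphisms.
The 8-cycle (worlds s,t,u,v,w,x,y,z with s→t→u→v→w→x→y→z→s) is antisymmetric. Sending even-indexed worlds to • and odd-indexed worlds to ∘ is a surjective bounded morphism onto the two-world frame with •↔∘, which is not antisymmetric.
Hence antisymmetry is not modally definable.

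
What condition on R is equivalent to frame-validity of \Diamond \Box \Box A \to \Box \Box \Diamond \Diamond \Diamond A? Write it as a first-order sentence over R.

\forall x \forall y \forall z ((xRy \wedge x R^2 z) \to \exists w (y R^2 w \wedge z R^3 w))

This is a Sahlqvist (Geach-type) schema ◇^1□^2A → □^2◇^3A.
Minimal-valuation argument: fix x; take any y with xR^1y and any z with xR^2z. Set V(A) to the set of worlds R-reachable from y in exactly 2 steps. Then □^2A holds at y, so the antecedent holds at x; validity forces ◇^3A at z, giving a w with zR^3w and yR^2w.
First-order correspondent: \forall x \forall y \forall z ((xRy \wedge x R^2 z) \to \exists w (y R^2 w \wedge z R^3 w)).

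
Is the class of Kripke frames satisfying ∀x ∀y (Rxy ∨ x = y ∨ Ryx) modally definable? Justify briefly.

If a class were modally definable it would be closed under disjoint unions (Goldblatt–Thomason).
Take 4 disjoint single-world reflexive frames: each is trivially connected, but their disjoint union has 4 worlds with no edge between distinct components, so it is not connected.
Hence connectedness of R is not modally definable.

No — not modally definable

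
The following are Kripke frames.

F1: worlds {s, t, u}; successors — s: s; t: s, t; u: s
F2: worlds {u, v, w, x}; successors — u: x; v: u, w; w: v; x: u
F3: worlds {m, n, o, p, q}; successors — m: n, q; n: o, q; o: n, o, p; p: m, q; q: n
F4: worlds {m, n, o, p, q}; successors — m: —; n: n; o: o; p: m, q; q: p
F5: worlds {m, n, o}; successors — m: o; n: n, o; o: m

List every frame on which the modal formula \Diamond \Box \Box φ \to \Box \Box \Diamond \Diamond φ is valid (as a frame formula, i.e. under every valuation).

This is the axiom for a generalized confluence (Geach) condition; its first-order frame correspondent is \forall x \forall y \forall z ((xRy \wedge x R^2 z) \to \exists w (y R^2 w \wedge z R^2 w)).
F1: holds.
F2: fails — uRx, uR²u but no t with xR²t and uR²t.
F3: holds.
F4: fails — pRm, pR²p but no w with mR²w and pR²w.
F5: fails — mRo, mR²m but no w with oR²w and mR²w.

F1, F3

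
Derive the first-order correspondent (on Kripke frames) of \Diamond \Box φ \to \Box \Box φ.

\forall x \forall y \forall z ((xRy \wedge x R^2 z) \to \exists w (yRw \wedge z = w))

This is a Sahlqvist (Geach-type) schema ◇^1□^1φ → □^2◇^0φ.
Minimal-valuation argument: fix x; take any y with xR^1y and any z with xR^2z. Set V(φ) to the set of worlds R-reachable from y in exactly 1 step. Then □^1φ holds at y, so the antecedent holds at x; validity forces ◇^0φ at z, giving a w with zR^0w and yR^1w.
First-order correspondent: \forall x \forall y \forall z ((xRy \wedge x R^2 z) \to \exists w (yRw \wedge z = w)).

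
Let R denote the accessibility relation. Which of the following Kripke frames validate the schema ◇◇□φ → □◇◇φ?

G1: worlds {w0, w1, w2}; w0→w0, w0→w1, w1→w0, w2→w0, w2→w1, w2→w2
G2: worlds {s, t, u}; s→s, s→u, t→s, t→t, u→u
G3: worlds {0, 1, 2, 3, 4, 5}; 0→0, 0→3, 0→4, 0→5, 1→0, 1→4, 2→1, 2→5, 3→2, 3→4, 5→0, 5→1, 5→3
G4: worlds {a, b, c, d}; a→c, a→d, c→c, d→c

G1, G2, G4

The schema corresponds to a generalized confluence (Geach) condition: ∀x ∀y ∀z ((xR²y ∧ xRz) → ∃w (yRw ∧ zR²w)).
G1: satisfies the condition.
G2: satisfies the condition.
G3: fails — 0R²0, 0R4 but no w with 0Rw and 4R²w.
G4: satisfies the condition.
Valid on: G1, G2, G4.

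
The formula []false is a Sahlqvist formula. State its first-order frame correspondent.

emptiness of R

□⊥ is valid iff no world has any successor (otherwise □⊥ fails at any world with one).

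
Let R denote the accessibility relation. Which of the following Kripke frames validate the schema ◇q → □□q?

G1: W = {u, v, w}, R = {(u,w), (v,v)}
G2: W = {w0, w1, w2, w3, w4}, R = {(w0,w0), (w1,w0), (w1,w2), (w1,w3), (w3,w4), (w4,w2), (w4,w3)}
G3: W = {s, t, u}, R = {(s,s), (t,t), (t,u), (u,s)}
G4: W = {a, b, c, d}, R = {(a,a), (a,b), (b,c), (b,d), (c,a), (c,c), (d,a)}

G1

Frame correspondent (Sahlqvist): ∀x ∀y ∀z ((xRy ∧ xR²z) → ∃w (y = w ∧ z = w)) — i.e. a generalized confluence (Geach) condition.
G1: condition met.
G2: fails — w1Rw0, w1R²w4 but w0 ≠ w4.
G3: fails — tRt, tR²s but t ≠ s.
G4: fails — aRa, aR²b but a ≠ b.
Valid on: G1.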